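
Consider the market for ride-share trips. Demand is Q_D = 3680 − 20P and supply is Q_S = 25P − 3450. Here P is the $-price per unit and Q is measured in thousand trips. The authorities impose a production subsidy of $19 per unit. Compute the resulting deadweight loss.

In inverse form: demand P = 184 − 0.05Q, supply P = 138 + 0.04Q.
Competitive equilibrium: 184 − 0.05Q = 138 + 0.04Q → Q* = 511.1111, P* = 158.4444.
The subsidy lowers effective supply by 19: P = 119 + 0.04Q.
New quantity: 184 − 0.05Q = 119 + 0.04Q → Q' = 722.2222.
Overproduction ΔQ = 722.2222 − 511.1111 = 211.1111; wedge = subsidy = 19.
The triangle = ½ × 211.1111 × 19 = $2005.56 thousand.

$2005.56 thousand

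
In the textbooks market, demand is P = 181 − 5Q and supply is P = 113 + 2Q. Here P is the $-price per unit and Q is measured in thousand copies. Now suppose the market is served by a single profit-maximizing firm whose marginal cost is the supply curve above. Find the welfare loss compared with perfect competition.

$57.34 thousand

Competitive equilibrium: 181 − 5Q = 113 + 2Q → Q* = 9.7143, P* = 132.4286.
Marginal revenue: MR = 181 − 10Q. Set MR = MC: 181 − 10Q = 113 + 2Q → Q_m = 5.6667.
Price P_m = 181 − 5·5.6667 = 152.6665; MC(Q_m) = 113 + 2·5.6667 = 124.3334.
Competitive Q* = 9.7143, so ΔQ = 4.0476; wedge = 152.6665 − 124.3334 = 28.3331.
Welfare loss = ½ × 4.0476 × 28.3331 = $57.34 thousand.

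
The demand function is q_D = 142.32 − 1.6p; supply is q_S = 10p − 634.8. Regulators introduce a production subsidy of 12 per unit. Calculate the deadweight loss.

99.31

In inverse form: demand p = 88.95 − 0.625q, supply p = 63.48 + 0.1q.
Competitive equilibrium: 88.95 − 0.625q = 63.48 + 0.1q → q* = 35.131, p* = 66.9931.
The subsidy lowers effective supply by 12: p = 51.48 + 0.1q.
New quantity: 88.95 − 0.625q = 51.48 + 0.1q → q' = 51.6828.
Overproduction Δq = 51.6828 − 35.131 = 16.5518; wedge = subsidy = 12.
Welfare loss = ½ × 16.5518 × 12 = 99.31.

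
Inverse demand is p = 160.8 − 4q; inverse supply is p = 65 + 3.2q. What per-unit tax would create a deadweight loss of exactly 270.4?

Competitive equilibrium: 160.8 − 4q = 65 + 3.2q → q* = 13.3056, p* = 107.5778.
A tax t gives Δq = t/7.2 and wedge t, so DWL = t²/14.4.
t²/14.4 = 270.4 → t² = 3893.76 → t = 62.4.

62.4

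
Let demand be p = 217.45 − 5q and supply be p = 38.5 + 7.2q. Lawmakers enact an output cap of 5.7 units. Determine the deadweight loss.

Competitive equilibrium: 217.45 − 5q = 38.5 + 7.2q → q* = 14.66803, p* = 144.10984.
At q = 5.7: demand price = 217.45 − 5·5.7 = 188.95; supply price = 38.5 + 7.2·5.7 = 79.54.
Δq = 14.66803 − 5.7 = 8.96803; wedge = 188.95 − 79.54 = 109.41.
DWL = ½ × 8.96803 × 109.41 = 490.60.

490.60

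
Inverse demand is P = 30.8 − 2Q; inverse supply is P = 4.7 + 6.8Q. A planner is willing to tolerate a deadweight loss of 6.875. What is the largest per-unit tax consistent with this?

11

Competitive equilibrium: 30.8 − 2Q = 4.7 + 6.8Q → Q* = 2.9659, P* = 24.8682.
A tax t gives ΔQ = t/8.8 and wedge t, so DWL = t²/17.6.
t²/17.6 = 6.875 → t² = 121 → t = 11.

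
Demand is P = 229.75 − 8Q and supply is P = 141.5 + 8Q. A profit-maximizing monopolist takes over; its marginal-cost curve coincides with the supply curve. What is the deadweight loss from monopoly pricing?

Competitive equilibrium: 229.75 − 8Q = 141.5 + 8Q → Q* = 5.5156, P* = 185.625.
Marginal revenue: MR = 229.75 − 16Q. Set MR = MC: 229.75 − 16Q = 141.5 + 8Q → Q_m = 3.6771.
Price P_m = 229.75 − 8·3.6771 = 200.3332; MC(Q_m) = 141.5 + 8·3.6771 = 170.9168.
Competitive Q* = 5.5156, so ΔQ = 1.8385; wedge = 200.3332 − 170.9168 = 29.4164.
DWL = ½ × 1.8385 × 29.4164 = 27.04.

27.04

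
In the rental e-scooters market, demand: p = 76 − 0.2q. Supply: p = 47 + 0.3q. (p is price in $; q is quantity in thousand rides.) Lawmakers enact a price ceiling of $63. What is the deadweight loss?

$5.44 thousand

Competitive equilibrium: 76 − 0.2q = 47 + 0.3q → q* = 58, p* = 64.4.
At the ceiling p = 63, quantity supplied = (63 − 47)/0.3 = 53.3333.
Willingness to pay at q' = 53.3333: 76 − 0.2·53.3333 = 65.3333.
Δq = 58 − 53.3333 = 4.6667; wedge = 65.3333 − 63 = 2.3333.
DWL = ½ × 4.6667 × 2.3333 = $5.44 thousand.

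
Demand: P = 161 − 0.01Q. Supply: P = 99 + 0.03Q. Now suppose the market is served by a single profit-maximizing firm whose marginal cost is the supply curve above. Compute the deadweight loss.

Competitive equilibrium: 161 − 0.01Q = 99 + 0.03Q → Q* = 1550, P* = 145.5.
Marginal revenue: MR = 161 − 0.02Q. Set MR = MC: 161 − 0.02Q = 99 + 0.03Q → Q_m = 1240.
Price P_m = 161 − 0.01·1240 = 148.6; MC(Q_m) = 99 + 0.03·1240 = 136.2.
Competitive Q* = 1550, so ΔQ = 310; wedge = 148.6 − 136.2 = 12.4.
The triangle = ½ × 310 × 12.4 = 1922.

1922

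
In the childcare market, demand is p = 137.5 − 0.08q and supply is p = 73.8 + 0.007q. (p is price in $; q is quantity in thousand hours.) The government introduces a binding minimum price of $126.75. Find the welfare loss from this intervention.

Competitive equilibrium: 137.5 − 0.08q = 73.8 + 0.007q → q* = 732.18391, p* = 78.92529.
At the floor p = 126.75, quantity demanded = (137.5 − 126.75)/0.08 = 134.375.
Sellers' marginal cost at q' = 134.375: 73.8 + 0.007·134.375 = 74.74063.
Δq = 732.18391 − 134.375 = 597.80891; wedge = 126.75 − 74.74063 = 52.00937.
Deadweight loss = ½ × 597.80891 × 52.00937 = $15545.83 thousand.

$15545.83 thousand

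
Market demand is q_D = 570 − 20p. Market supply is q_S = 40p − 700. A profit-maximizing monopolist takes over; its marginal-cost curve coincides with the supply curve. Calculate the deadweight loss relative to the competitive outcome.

129.07

In inverse form: demand p = 28.5 − 0.05q, supply p = 17.5 + 0.025q.
Competitive equilibrium: 28.5 − 0.05q = 17.5 + 0.025q → q* = 146.6667, p* = 21.1667.
Marginal revenue: MR = 28.5 − 0.1q. Set MR = MC: 28.5 − 0.1q = 17.5 + 0.025q → q_m = 88.
Price p_m = 28.5 − 0.05·88 = 24.1; MC(q_m) = 17.5 + 0.025·88 = 19.7.
Competitive q* = 146.6667, so Δq = 58.6667; wedge = 24.1 − 19.7 = 4.4.
Deadweight loss = ½ × 58.6667 × 4.4 = 129.07.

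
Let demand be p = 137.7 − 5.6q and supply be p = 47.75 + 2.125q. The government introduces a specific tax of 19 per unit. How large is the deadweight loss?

Competitive equilibrium: 137.7 − 5.6q = 47.75 + 2.125q → q* = 11.644, p* = 72.4935.
With the tax, the buyer price exceeds the seller price by 19: (137.7 − 5.6q) − (47.75 + 2.125q) = 19 → q' = 9.1845.
Δq = 11.644 − 9.1845 = 2.4595; the wedge equals the tax, 19.
Welfare loss = ½ × 2.4595 × 19 = 23.37.

23.37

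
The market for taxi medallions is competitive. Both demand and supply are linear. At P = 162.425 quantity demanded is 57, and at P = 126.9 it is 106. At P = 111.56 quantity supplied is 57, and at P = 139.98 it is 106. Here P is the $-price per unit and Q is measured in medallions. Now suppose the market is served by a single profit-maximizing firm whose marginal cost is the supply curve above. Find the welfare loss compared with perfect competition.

Demand slope = (126.9 − 162.425)/(106 − 57) = −0.725, so P = 203.75 − 0.725Q.
Supply slope = (139.98 − 111.56)/(106 − 57) = 0.58, so P = 78.5 + 0.58Q.
Competitive equilibrium: 203.75 − 0.725Q = 78.5 + 0.58Q → Q* = 95.977, P* = 134.1667.
Marginal revenue: MR = 203.75 − 1.45Q. Set MR = MC: 203.75 − 1.45Q = 78.5 + 0.58Q → Q_m = 61.6995.
Price P_m = 203.75 − 0.725·61.6995 = 159.0179; MC(Q_m) = 78.5 + 0.58·61.6995 = 114.2857.
Competitive Q* = 95.977, so ΔQ = 34.2775; wedge = 159.0179 − 114.2857 = 44.7322.
The triangle = ½ × 34.2775 × 44.7322 = $766.65.

$766.65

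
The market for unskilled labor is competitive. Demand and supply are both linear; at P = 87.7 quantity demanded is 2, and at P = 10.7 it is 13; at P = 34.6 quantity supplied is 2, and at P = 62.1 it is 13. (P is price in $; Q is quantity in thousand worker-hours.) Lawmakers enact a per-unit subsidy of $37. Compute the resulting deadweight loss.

Demand slope = (10.7 − 87.7)/(13 − 2) = −7, so P = 101.7 − 7Q.
Supply slope = (62.1 − 34.6)/(13 − 2) = 2.5, so P = 29.6 + 2.5Q.
Competitive equilibrium: 101.7 − 7Q = 29.6 + 2.5Q → Q* = 7.5895, P* = 48.5737.
The subsidy lowers effective supply by 37: P = 2.5Q − 7.4.
New quantity: 101.7 − 7Q = 2.5Q − 7.4 → Q' = 11.4842.
Overproduction ΔQ = 11.4842 − 7.5895 = 3.8947; wedge = subsidy = 37.
The triangle = ½ × 3.8947 × 37 = $72.05 thousand.

$72.05 thousand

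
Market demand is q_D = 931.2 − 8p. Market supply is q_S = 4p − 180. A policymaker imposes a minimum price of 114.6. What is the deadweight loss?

5808

In inverse form: demand p = 116.4 − 0.125q, supply p = 45 + 0.25q.
Competitive equilibrium: 116.4 − 0.125q = 45 + 0.25q → q* = 190.4, p* = 92.6.
At the floor p = 114.6, quantity demanded = (116.4 − 114.6)/0.125 = 14.4.
Sellers' marginal cost at q' = 14.4: 45 + 0.25·14.4 = 48.6.
Δq = 190.4 − 14.4 = 176; wedge = 114.6 − 48.6 = 66.
DWL = ½ × 176 × 66 = 5808.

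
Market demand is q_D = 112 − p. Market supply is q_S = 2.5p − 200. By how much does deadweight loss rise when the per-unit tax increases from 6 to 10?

22.86

In inverse form: demand p = 112 − q, supply p = 80 + 0.4q.
Competitive equilibrium: 112 − q = 80 + 0.4q → q* = 22.8571, p* = 89.1429.
For a per-unit tax t: Δq = t/1.4, so DWL = ½·t·(t/1.4) = t²/2.8.
At t = 6: DWL = 12.857. At t = 10: DWL = 35.714.
Increase = 35.714 − 12.857 = 22.86.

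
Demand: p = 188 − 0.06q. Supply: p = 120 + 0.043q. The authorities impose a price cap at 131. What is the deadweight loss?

8421.45

Competitive equilibrium: 188 − 0.06q = 120 + 0.043q → q* = 660.19417, p* = 148.38835.
At the ceiling p = 131, quantity supplied = (131 − 120)/0.043 = 255.81395.
Willingness to pay at q' = 255.81395: 188 − 0.06·255.81395 = 172.65116.
Δq = 660.19417 − 255.81395 = 404.38022; wedge = 172.65116 − 131 = 41.65116.
DWL = ½ × 404.38022 × 41.65116 = 8421.45.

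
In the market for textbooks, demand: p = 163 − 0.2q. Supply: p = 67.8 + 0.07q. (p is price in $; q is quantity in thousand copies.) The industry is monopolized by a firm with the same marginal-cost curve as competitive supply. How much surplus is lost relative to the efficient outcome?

$3039.10 thousand

Competitive equilibrium: 163 − 0.2q = 67.8 + 0.07q → q* = 352.5926, p* = 92.4815.
Marginal revenue: MR = 163 − 0.4q. Set MR = MC: 163 − 0.4q = 67.8 + 0.07q → q_m = 202.5532.
Price p_m = 163 − 0.2·202.5532 = 122.4894; MC(q_m) = 67.8 + 0.07·202.5532 = 81.9787.
Competitive q* = 352.5926, so Δq = 150.0394; wedge = 122.4894 − 81.9787 = 40.5107.
Welfare loss = ½ × 150.0394 × 40.5107 = $3039.10 thousand.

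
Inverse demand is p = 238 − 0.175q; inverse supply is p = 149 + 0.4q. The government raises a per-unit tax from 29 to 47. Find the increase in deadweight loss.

1189.57

Competitive equilibrium: 238 − 0.175q = 149 + 0.4q → q* = 154.7826, p* = 210.913.
For a per-unit tax t: Δq = t/0.575, so DWL = ½·t·(t/0.575) = t²/1.15.
At t = 29: DWL = 731.304. At t = 47: DWL = 1920.87.
Increase = 1920.87 − 731.304 = 1189.57.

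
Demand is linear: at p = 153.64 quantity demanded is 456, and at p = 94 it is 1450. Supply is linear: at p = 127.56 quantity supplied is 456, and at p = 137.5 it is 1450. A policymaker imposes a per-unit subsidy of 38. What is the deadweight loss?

10314.29

Demand slope = (94 − 153.64)/(1450 − 456) = −0.06, so p = 181 − 0.06q.
Supply slope = (137.5 − 127.56)/(1450 − 456) = 0.01, so p = 123 + 0.01q.
Competitive equilibrium: 181 − 0.06q = 123 + 0.01q → q* = 828.5714, p* = 131.2857.
The subsidy lowers effective supply by 38: p = 85 + 0.01q.
New quantity: 181 − 0.06q = 85 + 0.01q → q' = 1371.4286.
Overproduction Δq = 1371.4286 − 828.5714 = 542.8572; wedge = subsidy = 38.
Deadweight loss = ½ × 542.8572 × 38 = 10314.29.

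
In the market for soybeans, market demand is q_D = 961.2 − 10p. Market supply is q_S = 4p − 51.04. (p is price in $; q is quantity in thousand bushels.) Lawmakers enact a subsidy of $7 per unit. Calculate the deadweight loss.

$70 thousand

In inverse form: demand p = 96.12 − 0.1q, supply p = 12.76 + 0.25q.
Competitive equilibrium: 96.12 − 0.1q = 12.76 + 0.25q → q* = 238.1714, p* = 72.3029.
The subsidy lowers effective supply by 7: p = 5.76 + 0.25q.
New quantity: 96.12 − 0.1q = 5.76 + 0.25q → q' = 258.1714.
Overproduction Δq = 258.1714 − 238.1714 = 20; wedge = subsidy = 7.
Deadweight loss = ½ × 20 × 7 = $70 thousand.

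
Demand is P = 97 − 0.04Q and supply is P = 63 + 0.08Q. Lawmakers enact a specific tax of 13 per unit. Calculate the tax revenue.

Competitive equilibrium: 97 − 0.04Q = 63 + 0.08Q → Q* = 283.3333, P* = 85.6667.
With the tax, the buyer price exceeds the seller price by 13: (97 − 0.04Q) − (63 + 0.08Q) = 13 → Q' = 175.
Tax revenue = 13 × 175 = 2275.

2275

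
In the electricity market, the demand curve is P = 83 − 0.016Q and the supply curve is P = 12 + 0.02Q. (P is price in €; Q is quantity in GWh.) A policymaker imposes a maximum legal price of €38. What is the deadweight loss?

€8133.89

Competitive equilibrium: 83 − 0.016Q = 12 + 0.02Q → Q* = 1972.2222, P* = 51.4444.
At the ceiling P = 38, quantity supplied = (38 − 12)/0.02 = 1300.
Willingness to pay at Q' = 1300: 83 − 0.016·1300 = 62.2.
ΔQ = 1972.2222 − 1300 = 672.2222; wedge = 62.2 − 38 = 24.2.
Welfare loss = ½ × 672.2222 × 24.2 = €8133.89.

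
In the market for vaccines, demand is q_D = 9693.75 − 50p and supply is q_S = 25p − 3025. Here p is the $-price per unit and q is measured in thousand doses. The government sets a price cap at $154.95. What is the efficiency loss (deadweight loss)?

$4015.02 thousand

In inverse form: demand p = 193.875 − 0.02q, supply p = 121 + 0.04q.
Competitive equilibrium: 193.875 − 0.02q = 121 + 0.04q → q* = 1214.5833, p* = 169.5833.
At the ceiling p = 154.95, quantity supplied = (154.95 − 121)/0.04 = 848.75.
Willingness to pay at q' = 848.75: 193.875 − 0.02·848.75 = 176.9.
Δq = 1214.5833 − 848.75 = 365.8333; wedge = 176.9 − 154.95 = 21.95.
Deadweight loss = ½ × 365.8333 × 21.95 = $4015.02 thousand.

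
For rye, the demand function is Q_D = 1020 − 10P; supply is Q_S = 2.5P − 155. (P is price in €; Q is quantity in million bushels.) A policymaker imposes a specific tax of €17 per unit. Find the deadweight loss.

In inverse form: demand P = 102 − 0.1Q, supply P = 62 + 0.4Q.
Competitive equilibrium: 102 − 0.1Q = 62 + 0.4Q → Q* = 80, P* = 94.
With the tax, the buyer price exceeds the seller price by 17: (102 − 0.1Q) − (62 + 0.4Q) = 17 → Q' = 46.
ΔQ = 80 − 46 = 34; the wedge equals the tax, 17.
Welfare loss = ½ × 34 × 17 = €289 million.

€289 million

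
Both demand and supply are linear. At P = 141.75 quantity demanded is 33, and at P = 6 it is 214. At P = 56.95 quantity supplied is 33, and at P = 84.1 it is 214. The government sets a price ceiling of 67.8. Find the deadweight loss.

215.61

Demand slope = (6 − 141.75)/(214 − 33) = −0.75, so P = 166.5 − 0.75Q.
Supply slope = (84.1 − 56.95)/(214 − 33) = 0.15, so P = 52 + 0.15Q.
Competitive equilibrium: 166.5 − 0.75Q = 52 + 0.15Q → Q* = 127.2222, P* = 71.0833.
At the ceiling P = 67.8, quantity supplied = (67.8 − 52)/0.15 = 105.3333.
Willingness to pay at Q' = 105.3333: 166.5 − 0.75·105.3333 = 87.5.
ΔQ = 127.2222 − 105.3333 = 21.8889; wedge = 87.5 − 67.8 = 19.7.
Welfare loss = ½ × 21.8889 × 19.7 = 215.61.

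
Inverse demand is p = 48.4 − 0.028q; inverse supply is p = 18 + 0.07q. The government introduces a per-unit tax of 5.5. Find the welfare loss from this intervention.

154.34

Competitive equilibrium: 48.4 − 0.028q = 18 + 0.07q → q* = 310.2041, p* = 39.7143.
With the tax, the buyer price exceeds the seller price by 5.5: (48.4 − 0.028q) − (18 + 0.07q) = 5.5 → q' = 254.0816.
Δq = 310.2041 − 254.0816 = 56.1225; the wedge equals the tax, 5.5.
Welfare loss = ½ × 56.1225 × 5.5 = 154.34.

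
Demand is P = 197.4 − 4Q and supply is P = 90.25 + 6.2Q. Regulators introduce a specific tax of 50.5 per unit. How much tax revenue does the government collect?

280.47

Competitive equilibrium: 197.4 − 4Q = 90.25 + 6.2Q → Q* = 10.5049, P* = 155.3804.
With the tax, the buyer price exceeds the seller price by 50.5: (197.4 − 4Q) − (90.25 + 6.2Q) = 50.5 → Q' = 5.5539.
Tax revenue = 50.5 × 5.5539 = 280.47.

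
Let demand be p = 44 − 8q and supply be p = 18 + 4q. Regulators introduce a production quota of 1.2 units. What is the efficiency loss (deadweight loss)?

5.61

Competitive equilibrium: 44 − 8q = 18 + 4q → q* = 2.1667, p* = 26.6667.
At q = 1.2: demand price = 44 − 8·1.2 = 34.4; supply price = 18 + 4·1.2 = 22.8.
Δq = 2.1667 − 1.2 = 0.9667; wedge = 34.4 − 22.8 = 11.6.
The triangle = ½ × 0.9667 × 11.6 = 5.61.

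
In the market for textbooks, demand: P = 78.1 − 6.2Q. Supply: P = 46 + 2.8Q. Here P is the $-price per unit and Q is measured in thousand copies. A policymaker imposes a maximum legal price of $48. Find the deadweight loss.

$36.61 thousand

Competitive equilibrium: 78.1 − 6.2Q = 46 + 2.8Q → Q* = 3.5667, P* = 55.9867.
At the ceiling P = 48, quantity supplied = (48 − 46)/2.8 = 0.7143.
Willingness to pay at Q' = 0.7143: 78.1 − 6.2·0.7143 = 73.6713.
ΔQ = 3.5667 − 0.7143 = 2.8524; wedge = 73.6713 − 48 = 25.6713.
DWL = ½ × 2.8524 × 25.6713 = $36.61 thousand.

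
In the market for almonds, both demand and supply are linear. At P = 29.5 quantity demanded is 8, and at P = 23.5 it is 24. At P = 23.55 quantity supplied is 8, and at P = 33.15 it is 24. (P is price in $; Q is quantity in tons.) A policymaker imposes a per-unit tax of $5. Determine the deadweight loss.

$12.82

Demand slope = (23.5 − 29.5)/(24 − 8) = −0.375, so P = 32.5 − 0.375Q.
Supply slope = (33.15 − 23.55)/(24 − 8) = 0.6, so P = 18.75 + 0.6Q.
Competitive equilibrium: 32.5 − 0.375Q = 18.75 + 0.6Q → Q* = 14.1026, P* = 27.2115.
With the tax, the buyer price exceeds the seller price by 5: (32.5 − 0.375Q) − (18.75 + 0.6Q) = 5 → Q' = 8.9744.
ΔQ = 14.1026 − 8.9744 = 5.1282; the wedge equals the tax, 5.
Deadweight loss = ½ × 5.1282 × 5 = $12.82.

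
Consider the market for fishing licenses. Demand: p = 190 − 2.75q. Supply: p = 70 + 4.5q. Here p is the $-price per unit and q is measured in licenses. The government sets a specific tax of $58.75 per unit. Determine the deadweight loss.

Competitive equilibrium: 190 − 2.75q = 70 + 4.5q → q* = 16.5517, p* = 144.4828.
With the tax, the buyer price exceeds the seller price by 58.75: (190 − 2.75q) − (70 + 4.5q) = 58.75 → q' = 8.4483.
Δq = 16.5517 − 8.4483 = 8.1034; the wedge equals the tax, 58.75.
Deadweight loss = ½ × 8.1034 × 58.75 = $238.04.

$238.04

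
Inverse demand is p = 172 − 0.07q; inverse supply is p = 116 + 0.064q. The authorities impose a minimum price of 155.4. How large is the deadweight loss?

2189.35

Competitive equilibrium: 172 − 0.07q = 116 + 0.064q → q* = 417.91045, p* = 142.74627.
At the floor p = 155.4, quantity demanded = (172 − 155.4)/0.07 = 237.14286.
Sellers' marginal cost at q' = 237.14286: 116 + 0.064·237.14286 = 131.17714.
Δq = 417.91045 − 237.14286 = 180.76759; wedge = 155.4 − 131.17714 = 24.22286.
DWL = ½ × 180.76759 × 24.22286 = 2189.35.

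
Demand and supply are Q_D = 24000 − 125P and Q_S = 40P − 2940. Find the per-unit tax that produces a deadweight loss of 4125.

In inverse form: demand P = 192 − 0.008Q, supply P = 73.5 + 0.025Q.
Competitive equilibrium: 192 − 0.008Q = 73.5 + 0.025Q → Q* = 3590.9091, P* = 163.2727.
A tax t gives ΔQ = t/0.033 and wedge t, so DWL = t²/0.066.
t²/0.066 = 4125 → t² = 272.25 → t = 16.5.

16.5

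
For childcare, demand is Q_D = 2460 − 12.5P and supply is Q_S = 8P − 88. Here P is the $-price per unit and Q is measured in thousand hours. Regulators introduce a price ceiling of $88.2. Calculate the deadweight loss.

$8545.59 thousand

In inverse form: demand P = 196.8 − 0.08Q, supply P = 11 + 0.125Q.
Competitive equilibrium: 196.8 − 0.08Q = 11 + 0.125Q → Q* = 906.3415, P* = 124.2927.
At the ceiling P = 88.2, quantity supplied = (88.2 − 11)/0.125 = 617.6.
Willingness to pay at Q' = 617.6: 196.8 − 0.08·617.6 = 147.392.
ΔQ = 906.3415 − 617.6 = 288.7415; wedge = 147.392 − 88.2 = 59.192.
The triangle = ½ × 288.7415 × 59.192 = $8545.59 thousand.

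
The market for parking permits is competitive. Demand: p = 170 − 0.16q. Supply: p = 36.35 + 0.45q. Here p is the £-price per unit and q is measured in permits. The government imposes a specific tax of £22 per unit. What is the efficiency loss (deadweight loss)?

Competitive equilibrium: 170 − 0.16q = 36.35 + 0.45q → q* = 219.0984, p* = 134.9443.
With the tax, the buyer price exceeds the seller price by 22: (170 − 0.16q) − (36.35 + 0.45q) = 22 → q' = 183.0328.
Δq = 219.0984 − 183.0328 = 36.0656; the wedge equals the tax, 22.
The triangle = ½ × 36.0656 × 22 = £396.72.

£396.72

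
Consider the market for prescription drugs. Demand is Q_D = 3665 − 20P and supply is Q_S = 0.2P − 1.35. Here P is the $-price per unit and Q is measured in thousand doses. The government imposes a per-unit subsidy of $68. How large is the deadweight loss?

In inverse form: demand P = 183.25 − 0.05Q, supply P = 6.75 + 5Q.
Competitive equilibrium: 183.25 − 0.05Q = 6.75 + 5Q → Q* = 34.9505, P* = 181.5025.
The subsidy lowers effective supply by 68: P = 5Q − 61.25.
New quantity: 183.25 − 0.05Q = 5Q − 61.25 → Q' = 48.4158.
Overproduction ΔQ = 48.4158 − 34.9505 = 13.4653; wedge = subsidy = 68.
DWL = ½ × 13.4653 × 68 = $457.82 thousand.

$457.82 thousand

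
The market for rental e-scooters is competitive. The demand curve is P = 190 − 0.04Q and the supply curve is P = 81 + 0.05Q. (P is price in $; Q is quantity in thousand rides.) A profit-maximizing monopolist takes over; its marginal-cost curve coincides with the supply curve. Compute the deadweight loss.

$6249.05 thousand

Competitive equilibrium: 190 − 0.04Q = 81 + 0.05Q → Q* = 1211.11111, P* = 141.55556.
Marginal revenue: MR = 190 − 0.08Q. Set MR = MC: 190 − 0.08Q = 81 + 0.05Q → Q_m = 838.46154.
Price P_m = 190 − 0.04·838.46154 = 156.46154; MC(Q_m) = 81 + 0.05·838.46154 = 122.92308.
Competitive Q* = 1211.11111, so ΔQ = 372.64957; wedge = 156.46154 − 122.92308 = 33.53846.
DWL = ½ × 372.64957 × 33.53846 = $6249.05 thousand.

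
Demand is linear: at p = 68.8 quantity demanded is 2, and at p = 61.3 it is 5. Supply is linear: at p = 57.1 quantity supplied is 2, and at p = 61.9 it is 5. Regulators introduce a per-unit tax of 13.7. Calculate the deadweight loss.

22.89

Demand slope = (61.3 − 68.8)/(5 − 2) = −2.5, so p = 73.8 − 2.5q.
Supply slope = (61.9 − 57.1)/(5 − 2) = 1.6, so p = 53.9 + 1.6q.
Competitive equilibrium: 73.8 − 2.5q = 53.9 + 1.6q → q* = 4.8537, p* = 61.6659.
With the tax, the buyer price exceeds the seller price by 13.7: (73.8 − 2.5q) − (53.9 + 1.6q) = 13.7 → q' = 1.5122.
Δq = 4.8537 − 1.5122 = 3.3415; the wedge equals the tax, 13.7.
Welfare loss = ½ × 3.3415 × 13.7 = 22.89.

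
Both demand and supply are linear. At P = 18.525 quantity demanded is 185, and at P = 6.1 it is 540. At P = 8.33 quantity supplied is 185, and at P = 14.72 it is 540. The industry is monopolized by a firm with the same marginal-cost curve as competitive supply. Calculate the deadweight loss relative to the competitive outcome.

596.93

Demand slope = (6.1 − 18.525)/(540 − 185) = −0.035, so P = 25 − 0.035Q.
Supply slope = (14.72 − 8.33)/(540 − 185) = 0.018, so P = 5 + 0.018Q.
Competitive equilibrium: 25 − 0.035Q = 5 + 0.018Q → Q* = 377.35849, P* = 11.79245.
Marginal revenue: MR = 25 − 0.07Q. Set MR = MC: 25 − 0.07Q = 5 + 0.018Q → Q_m = 227.27273.
Price P_m = 25 − 0.035·227.27273 = 17.04545; MC(Q_m) = 5 + 0.018·227.27273 = 9.09091.
Competitive Q* = 377.35849, so ΔQ = 150.08576; wedge = 17.04545 − 9.09091 = 7.95454.
Deadweight loss = ½ × 150.08576 × 7.95454 = 596.93.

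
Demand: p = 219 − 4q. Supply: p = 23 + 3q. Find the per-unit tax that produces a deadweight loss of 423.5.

Competitive equilibrium: 219 − 4q = 23 + 3q → q* = 28, p* = 107.
A tax t gives Δq = t/7 and wedge t, so DWL = t²/14.
t²/14 = 423.5 → t² = 5929 → t = 77.

77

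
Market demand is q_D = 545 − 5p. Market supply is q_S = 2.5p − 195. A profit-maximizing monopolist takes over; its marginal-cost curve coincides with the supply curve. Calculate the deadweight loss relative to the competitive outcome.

50.05

In inverse form: demand p = 109 − 0.2q, supply p = 78 + 0.4q.
Competitive equilibrium: 109 − 0.2q = 78 + 0.4q → q* = 51.6667, p* = 98.6667.
Marginal revenue: MR = 109 − 0.4q. Set MR = MC: 109 − 0.4q = 78 + 0.4q → q_m = 38.75.
Price p_m = 109 − 0.2·38.75 = 101.25; MC(q_m) = 78 + 0.4·38.75 = 93.5.
Competitive q* = 51.6667, so Δq = 12.9167; wedge = 101.25 − 93.5 = 7.75.
The triangle = ½ × 12.9167 × 7.75 = 50.05.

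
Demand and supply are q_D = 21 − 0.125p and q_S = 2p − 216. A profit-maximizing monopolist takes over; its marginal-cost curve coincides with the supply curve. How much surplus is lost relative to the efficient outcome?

In inverse form: demand p = 168 − 8q, supply p = 108 + 0.5q.
Competitive equilibrium: 168 − 8q = 108 + 0.5q → q* = 7.0588, p* = 111.5294.
Marginal revenue: MR = 168 − 16q. Set MR = MC: 168 − 16q = 108 + 0.5q → q_m = 3.6364.
Price p_m = 168 − 8·3.6364 = 138.9088; MC(q_m) = 108 + 0.5·3.6364 = 109.8182.
Competitive q* = 7.0588, so Δq = 3.4224; wedge = 138.9088 − 109.8182 = 29.0906.
The triangle = ½ × 3.4224 × 29.0906 = 49.78.

49.78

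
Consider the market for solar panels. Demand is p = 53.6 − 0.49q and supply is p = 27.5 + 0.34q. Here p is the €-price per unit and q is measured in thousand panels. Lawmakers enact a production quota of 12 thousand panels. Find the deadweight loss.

€156.93 thousand

Competitive equilibrium: 53.6 − 0.49q = 27.5 + 0.34q → q* = 31.4458, p* = 38.1916.
At q = 12: demand price = 53.6 − 0.49·12 = 47.72; supply price = 27.5 + 0.34·12 = 31.58.
Δq = 31.4458 − 12 = 19.4458; wedge = 47.72 − 31.58 = 16.14.
The triangle = ½ × 19.4458 × 16.14 = €156.93 thousand.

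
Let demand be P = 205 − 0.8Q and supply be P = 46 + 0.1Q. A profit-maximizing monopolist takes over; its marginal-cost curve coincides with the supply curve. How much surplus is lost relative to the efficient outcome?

3110.31

Competitive equilibrium: 205 − 0.8Q = 46 + 0.1Q → Q* = 176.66667, P* = 63.66667.
Marginal revenue: MR = 205 − 1.6Q. Set MR = MC: 205 − 1.6Q = 46 + 0.1Q → Q_m = 93.52941.
Price P_m = 205 − 0.8·93.52941 = 130.17647; MC(Q_m) = 46 + 0.1·93.52941 = 55.35294.
Competitive Q* = 176.66667, so ΔQ = 83.13726; wedge = 130.17647 − 55.35294 = 74.82353.
Welfare loss = ½ × 83.13726 × 74.82353 = 3110.31.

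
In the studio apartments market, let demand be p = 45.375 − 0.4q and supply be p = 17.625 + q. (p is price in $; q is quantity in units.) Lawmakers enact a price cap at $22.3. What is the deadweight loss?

Competitive equilibrium: 45.375 − 0.4q = 17.625 + q → q* = 19.8214, p* = 37.4464.
At the ceiling p = 22.3, quantity supplied = (22.3 − 17.625)/1 = 4.675.
Willingness to pay at q' = 4.675: 45.375 − 0.4·4.675 = 43.505.
Δq = 19.8214 − 4.675 = 15.1464; wedge = 43.505 − 22.3 = 21.205.
Deadweight loss = ½ × 15.1464 × 21.205 = $160.59.

$160.59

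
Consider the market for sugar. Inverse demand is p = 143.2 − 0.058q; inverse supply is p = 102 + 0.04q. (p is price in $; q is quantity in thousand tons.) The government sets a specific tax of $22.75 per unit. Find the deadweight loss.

Competitive equilibrium: 143.2 − 0.058q = 102 + 0.04q → q* = 420.4082, p* = 118.8163.
With the tax, the buyer price exceeds the seller price by 22.75: (143.2 − 0.058q) − (102 + 0.04q) = 22.75 → q' = 188.2653.
Δq = 420.4082 − 188.2653 = 232.1429; the wedge equals the tax, 22.75.
DWL = ½ × 232.1429 × 22.75 = $2640.625 thousand.

$2640.625 thousand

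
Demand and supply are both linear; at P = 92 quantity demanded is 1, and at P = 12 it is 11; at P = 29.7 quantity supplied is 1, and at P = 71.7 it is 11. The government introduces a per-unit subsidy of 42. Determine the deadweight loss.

Demand slope = (12 − 92)/(11 − 1) = −8, so P = 100 − 8Q.
Supply slope = (71.7 − 29.7)/(11 − 1) = 4.2, so P = 25.5 + 4.2Q.
Competitive equilibrium: 100 − 8Q = 25.5 + 4.2Q → Q* = 6.10656, P* = 51.14754.
The subsidy lowers effective supply by 42: P = 4.2Q − 16.5.
New quantity: 100 − 8Q = 4.2Q − 16.5 → Q' = 9.54918.
Overproduction ΔQ = 9.54918 − 6.10656 = 3.44262; wedge = subsidy = 42.
Welfare loss = ½ × 3.44262 × 42 = 72.30.

72.30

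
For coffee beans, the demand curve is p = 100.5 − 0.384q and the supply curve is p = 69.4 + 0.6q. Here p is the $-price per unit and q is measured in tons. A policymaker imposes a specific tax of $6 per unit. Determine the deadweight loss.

Competitive equilibrium: 100.5 − 0.384q = 69.4 + 0.6q → q* = 31.6057, p* = 88.3634.
With the tax, the buyer price exceeds the seller price by 6: (100.5 − 0.384q) − (69.4 + 0.6q) = 6 → q' = 25.5081.
Δq = 31.6057 − 25.5081 = 6.0976; the wedge equals the tax, 6.
DWL = ½ × 6.0976 × 6 = $18.29.

$18.29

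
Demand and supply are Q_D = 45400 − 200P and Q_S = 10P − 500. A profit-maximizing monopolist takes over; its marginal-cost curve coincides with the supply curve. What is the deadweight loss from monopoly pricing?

308.23

In inverse form: demand P = 227 − 0.005Q, supply P = 50 + 0.1Q.
Competitive equilibrium: 227 − 0.005Q = 50 + 0.1Q → Q* = 1685.7143, P* = 218.5714.
Marginal revenue: MR = 227 − 0.01Q. Set MR = MC: 227 − 0.01Q = 50 + 0.1Q → Q_m = 1609.0909.
Price P_m = 227 − 0.005·1609.0909 = 218.9545; MC(Q_m) = 50 + 0.1·1609.0909 = 210.9091.
Competitive Q* = 1685.7143, so ΔQ = 76.6234; wedge = 218.9545 − 210.9091 = 8.0454.
DWL = ½ × 76.6234 × 8.0454 = 308.23.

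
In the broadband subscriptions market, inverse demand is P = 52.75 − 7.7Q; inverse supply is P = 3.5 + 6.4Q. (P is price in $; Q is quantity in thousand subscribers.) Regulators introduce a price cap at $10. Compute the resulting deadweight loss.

Competitive equilibrium: 52.75 − 7.7Q = 3.5 + 6.4Q → Q* = 3.4929, P* = 25.8546.
At the ceiling P = 10, quantity supplied = (10 − 3.5)/6.4 = 1.0156.
Willingness to pay at Q' = 1.0156: 52.75 − 7.7·1.0156 = 44.9299.
ΔQ = 3.4929 − 1.0156 = 2.4773; wedge = 44.9299 − 10 = 34.9299.
Deadweight loss = ½ × 2.4773 × 34.9299 = $43.27 thousand.

$43.27 thousand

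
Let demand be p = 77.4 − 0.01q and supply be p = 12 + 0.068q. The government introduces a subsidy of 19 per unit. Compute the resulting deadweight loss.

2314.10

Competitive equilibrium: 77.4 − 0.01q = 12 + 0.068q → q* = 838.4615, p* = 69.0154.
The subsidy lowers effective supply by 19: p = 0.068q − 7.
New quantity: 77.4 − 0.01q = 0.068q − 7 → q' = 1082.0513.
Overproduction Δq = 1082.0513 − 838.4615 = 243.5898; wedge = subsidy = 19.
The triangle = ½ × 243.5898 × 19 = 2314.10.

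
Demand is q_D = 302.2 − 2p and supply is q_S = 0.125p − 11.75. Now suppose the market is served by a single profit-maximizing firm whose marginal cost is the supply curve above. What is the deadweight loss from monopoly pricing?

0.59

In inverse form: demand p = 151.1 − 0.5q, supply p = 94 + 8q.
Competitive equilibrium: 151.1 − 0.5q = 94 + 8q → q* = 6.7176, p* = 147.7412.
Marginal revenue: MR = 151.1 − q. Set MR = MC: 151.1 − q = 94 + 8q → q_m = 6.3444.
Price p_m = 151.1 − 0.5·6.3444 = 147.9278; MC(q_m) = 94 + 8·6.3444 = 144.7552.
Competitive q* = 6.7176, so Δq = 0.3732; wedge = 147.9278 − 144.7552 = 3.1726.
Welfare loss = ½ × 0.3732 × 3.1726 = 0.59.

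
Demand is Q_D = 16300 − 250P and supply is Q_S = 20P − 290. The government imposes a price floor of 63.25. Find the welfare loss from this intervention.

5501.30

In inverse form: demand P = 65.2 − 0.004Q, supply P = 14.5 + 0.05Q.
Competitive equilibrium: 65.2 − 0.004Q = 14.5 + 0.05Q → Q* = 938.8889, P* = 61.4444.
At the floor P = 63.25, quantity demanded = (65.2 − 63.25)/0.004 = 487.5.
Sellers' marginal cost at Q' = 487.5: 14.5 + 0.05·487.5 = 38.875.
ΔQ = 938.8889 − 487.5 = 451.3889; wedge = 63.25 − 38.875 = 24.375.
Welfare loss = ½ × 451.3889 × 24.375 = 5501.30.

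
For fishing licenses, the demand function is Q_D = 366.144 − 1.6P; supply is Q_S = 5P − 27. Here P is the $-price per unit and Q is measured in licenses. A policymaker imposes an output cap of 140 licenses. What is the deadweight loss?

$7061.24

In inverse form: demand P = 228.84 − 0.625Q, supply P = 5.4 + 0.2Q.
Competitive equilibrium: 228.84 − 0.625Q = 5.4 + 0.2Q → Q* = 270.8364, P* = 59.5673.
At Q = 140: demand price = 228.84 − 0.625·140 = 141.34; supply price = 5.4 + 0.2·140 = 33.4.
ΔQ = 270.8364 − 140 = 130.8364; wedge = 141.34 − 33.4 = 107.94.
Deadweight loss = ½ × 130.8364 × 107.94 = $7061.24.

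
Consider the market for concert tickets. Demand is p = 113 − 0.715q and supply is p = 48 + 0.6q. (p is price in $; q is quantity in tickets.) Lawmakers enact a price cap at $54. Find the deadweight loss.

$1022.21

Competitive equilibrium: 113 − 0.715q = 48 + 0.6q → q* = 49.4297, p* = 77.6578.
At the ceiling p = 54, quantity supplied = (54 − 48)/0.6 = 10.
Willingness to pay at q' = 10: 113 − 0.715·10 = 105.85.
Δq = 49.4297 − 10 = 39.4297; wedge = 105.85 − 54 = 51.85.
Welfare loss = ½ × 39.4297 × 51.85 = $1022.21.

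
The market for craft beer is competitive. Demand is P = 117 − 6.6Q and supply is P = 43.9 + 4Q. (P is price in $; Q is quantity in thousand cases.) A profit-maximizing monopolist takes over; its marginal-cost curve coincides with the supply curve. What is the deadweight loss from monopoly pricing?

$37.11 thousand

Competitive equilibrium: 117 − 6.6Q = 43.9 + 4Q → Q* = 6.8962, P* = 71.4849.
Marginal revenue: MR = 117 − 13.2Q. Set MR = MC: 117 − 13.2Q = 43.9 + 4Q → Q_m = 4.25.
Price P_m = 117 − 6.6·4.25 = 88.95; MC(Q_m) = 43.9 + 4·4.25 = 60.9.
Competitive Q* = 6.8962, so ΔQ = 2.6462; wedge = 88.95 − 60.9 = 28.05.
Welfare loss = ½ × 2.6462 × 28.05 = $37.11 thousand.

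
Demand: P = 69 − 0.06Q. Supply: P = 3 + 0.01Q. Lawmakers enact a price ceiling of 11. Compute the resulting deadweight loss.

Competitive equilibrium: 69 − 0.06Q = 3 + 0.01Q → Q* = 942.8571, P* = 12.4286.
At the ceiling P = 11, quantity supplied = (11 − 3)/0.01 = 800.
Willingness to pay at Q' = 800: 69 − 0.06·800 = 21.
ΔQ = 942.8571 − 800 = 142.8571; wedge = 21 − 11 = 10.
DWL = ½ × 142.8571 × 10 = 714.29.

714.29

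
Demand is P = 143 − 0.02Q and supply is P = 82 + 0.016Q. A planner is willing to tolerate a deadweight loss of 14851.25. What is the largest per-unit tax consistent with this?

32.7

Competitive equilibrium: 143 − 0.02Q = 82 + 0.016Q → Q* = 1694.4444, P* = 109.1111.
A tax t gives ΔQ = t/0.036 and wedge t, so DWL = t²/0.072.
t²/0.072 = 14851.25 → t² = 1069.29 → t = 32.7.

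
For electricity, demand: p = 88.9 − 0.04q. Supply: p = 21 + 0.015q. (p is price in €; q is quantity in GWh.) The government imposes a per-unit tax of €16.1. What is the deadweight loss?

Competitive equilibrium: 88.9 − 0.04q = 21 + 0.015q → q* = 1234.5455, p* = 39.5182.
With the tax, the buyer price exceeds the seller price by 16.1: (88.9 − 0.04q) − (21 + 0.015q) = 16.1 → q' = 941.8182.
Δq = 1234.5455 − 941.8182 = 292.7273; the wedge equals the tax, 16.1.
The triangle = ½ × 292.7273 × 16.1 = €2356.45.

€2356.45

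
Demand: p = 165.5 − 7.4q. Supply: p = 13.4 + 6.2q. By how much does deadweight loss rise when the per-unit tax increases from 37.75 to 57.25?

68.11

Competitive equilibrium: 165.5 − 7.4q = 13.4 + 6.2q → q* = 11.1838, p* = 82.7397.
For a per-unit tax t: Δq = t/13.6, so DWL = ½·t·(t/13.6) = t²/27.2.
At t = 37.75: DWL = 52.392. At t = 57.25: DWL = 120.499.
Increase = 120.499 − 52.392 = 68.11.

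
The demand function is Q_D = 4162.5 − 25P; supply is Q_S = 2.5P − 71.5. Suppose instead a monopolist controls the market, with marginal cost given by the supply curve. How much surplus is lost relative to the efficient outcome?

150.07

In inverse form: demand P = 166.5 − 0.04Q, supply P = 28.6 + 0.4Q.
Competitive equilibrium: 166.5 − 0.04Q = 28.6 + 0.4Q → Q* = 313.4091, P* = 153.9636.
Marginal revenue: MR = 166.5 − 0.08Q. Set MR = MC: 166.5 − 0.08Q = 28.6 + 0.4Q → Q_m = 287.2917.
Price P_m = 166.5 − 0.04·287.2917 = 155.0083; MC(Q_m) = 28.6 + 0.4·287.2917 = 143.5167.
Competitive Q* = 313.4091, so ΔQ = 26.1174; wedge = 155.0083 − 143.5167 = 11.4916.
The triangle = ½ × 26.1174 × 11.4916 = 150.07.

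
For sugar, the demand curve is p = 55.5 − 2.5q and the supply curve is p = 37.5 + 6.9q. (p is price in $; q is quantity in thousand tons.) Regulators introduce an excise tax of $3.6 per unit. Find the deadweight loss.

$0.69 thousand

Competitive equilibrium: 55.5 − 2.5q = 37.5 + 6.9q → q* = 1.9149, p* = 50.7128.
With the tax, the buyer price exceeds the seller price by 3.6: (55.5 − 2.5q) − (37.5 + 6.9q) = 3.6 → q' = 1.5319.
Δq = 1.9149 − 1.5319 = 0.383; the wedge equals the tax, 3.6.
DWL = ½ × 0.383 × 3.6 = $0.69 thousand.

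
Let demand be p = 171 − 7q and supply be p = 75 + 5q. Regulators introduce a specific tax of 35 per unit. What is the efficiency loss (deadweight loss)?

51.04

Competitive equilibrium: 171 − 7q = 75 + 5q → q* = 8, p* = 115.
With the tax, the buyer price exceeds the seller price by 35: (171 − 7q) − (75 + 5q) = 35 → q' = 5.0833.
Δq = 8 − 5.0833 = 2.9167; the wedge equals the tax, 35.
Welfare loss = ½ × 2.9167 × 35 = 51.04.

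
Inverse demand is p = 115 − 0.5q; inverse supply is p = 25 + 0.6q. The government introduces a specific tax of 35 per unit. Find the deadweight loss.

Competitive equilibrium: 115 − 0.5q = 25 + 0.6q → q* = 81.8182, p* = 74.0909.
With the tax, the buyer price exceeds the seller price by 35: (115 − 0.5q) − (25 + 0.6q) = 35 → q' = 50.
Δq = 81.8182 − 50 = 31.8182; the wedge equals the tax, 35.
DWL = ½ × 31.8182 × 35 = 556.82.

556.82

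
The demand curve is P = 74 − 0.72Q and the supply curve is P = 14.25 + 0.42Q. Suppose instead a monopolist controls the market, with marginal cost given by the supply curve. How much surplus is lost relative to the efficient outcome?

Competitive equilibrium: 74 − 0.72Q = 14.25 + 0.42Q → Q* = 52.4123, P* = 36.2632.
Marginal revenue: MR = 74 − 1.44Q. Set MR = MC: 74 − 1.44Q = 14.25 + 0.42Q → Q_m = 32.1237.
Price P_m = 74 − 0.72·32.1237 = 50.8709; MC(Q_m) = 14.25 + 0.42·32.1237 = 27.742.
Competitive Q* = 52.4123, so ΔQ = 20.2886; wedge = 50.8709 − 27.742 = 23.1289.
Deadweight loss = ½ × 20.2886 × 23.1289 = 234.63.

234.63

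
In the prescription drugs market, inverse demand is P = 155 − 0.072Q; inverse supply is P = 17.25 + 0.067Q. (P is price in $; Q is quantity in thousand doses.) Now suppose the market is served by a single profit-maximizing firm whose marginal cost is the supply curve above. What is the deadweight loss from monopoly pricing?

$7947.65 thousand

Competitive equilibrium: 155 − 0.072Q = 17.25 + 0.067Q → Q* = 991.00719, P* = 83.64748.
Marginal revenue: MR = 155 − 0.144Q. Set MR = MC: 155 − 0.144Q = 17.25 + 0.067Q → Q_m = 652.8436.
Price P_m = 155 − 0.072·652.8436 = 107.99526; MC(Q_m) = 17.25 + 0.067·652.8436 = 60.99052.
Competitive Q* = 991.00719, so ΔQ = 338.16359; wedge = 107.99526 − 60.99052 = 47.00474.
Welfare loss = ½ × 338.16359 × 47.00474 = $7947.65 thousand.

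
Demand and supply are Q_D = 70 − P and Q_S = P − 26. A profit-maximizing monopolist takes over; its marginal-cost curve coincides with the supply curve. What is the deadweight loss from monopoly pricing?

53.78

In inverse form: demand P = 70 − Q, supply P = 26 + Q.
Competitive equilibrium: 70 − Q = 26 + Q → Q* = 22, P* = 48.
Marginal revenue: MR = 70 − 2Q. Set MR = MC: 70 − 2Q = 26 + Q → Q_m = 14.6667.
Price P_m = 70 − 1·14.6667 = 55.3333; MC(Q_m) = 26 + 1·14.6667 = 40.6667.
Competitive Q* = 22, so ΔQ = 7.3333; wedge = 55.3333 − 40.6667 = 14.6666.
The triangle = ½ × 7.3333 × 14.6666 = 53.78.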